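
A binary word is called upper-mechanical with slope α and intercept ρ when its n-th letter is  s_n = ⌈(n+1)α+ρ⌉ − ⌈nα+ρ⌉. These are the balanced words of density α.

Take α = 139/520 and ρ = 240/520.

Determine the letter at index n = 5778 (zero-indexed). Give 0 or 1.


1

(n+1)α + ρ = (5779·139 + 240) / 520 = 803521/520
nα + ρ     = (5778·139 + 240) / 520 = 803382/520
⌈803521/520⌉ = 1546,  ⌈803382/520⌉ = 1545
s_{5778} = 1546 − 1545 = 1


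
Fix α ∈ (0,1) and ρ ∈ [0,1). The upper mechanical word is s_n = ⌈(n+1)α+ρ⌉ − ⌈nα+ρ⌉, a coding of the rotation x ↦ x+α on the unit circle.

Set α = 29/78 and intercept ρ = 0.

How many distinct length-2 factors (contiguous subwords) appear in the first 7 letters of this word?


3

t_n = ⌈(n·29)/78⌉ for n = 0 … 7:
  n=0…7: ⌈0/78⌉=0 ⌈29/78⌉=1 ⌈58/78⌉=1 ⌈87/78⌉=2 ⌈116/78⌉=2 ⌈145/78⌉=2 ⌈174/78⌉=3 ⌈203/78⌉=3
s_n = t_(n+1) − t_n for n = 0 … 6 gives
prefix = 1010010
slide a length-2 window over [0..1] … [5..6] (6 windows); first occurrence of each distinct factor:
  [  0..  1] 10
  [  1..  2] 01
  [  3..  4] 00
  (the other 3 windows repeat one of these)
distinct factors: {00, 01, 10}
count = 3  (Sturmian bound for length 2 is 3)


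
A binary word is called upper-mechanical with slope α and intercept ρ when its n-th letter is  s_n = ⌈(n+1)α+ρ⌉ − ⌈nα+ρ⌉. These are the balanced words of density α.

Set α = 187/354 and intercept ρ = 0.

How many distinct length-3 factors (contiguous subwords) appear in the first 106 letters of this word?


t_n = ⌈(n·187)/354⌉ for n = 0 … 106:
  n=0…9: ⌈0/354⌉=0 ⌈187/354⌉=1 ⌈374/354⌉=2 ⌈561/354⌉=2 ⌈748/354⌉=3 ⌈935/354⌉=3 ⌈1122/354⌉=4 ⌈1309/354⌉=4 ⌈1496/354⌉=5 ⌈1683/354⌉=5
  n=10…19: ⌈1870/354⌉=6 ⌈2057/354⌉=6 ⌈2244/354⌉=7 ⌈2431/354⌉=7 ⌈2618/354⌉=8 ⌈2805/354⌉=8 ⌈2992/354⌉=9 ⌈3179/354⌉=9 ⌈3366/354⌉=10 ⌈3553/354⌉=11
  n=20…29: ⌈3740/354⌉=11 ⌈3927/354⌉=12 ⌈4114/354⌉=12 ⌈4301/354⌉=13 ⌈4488/354⌉=13 ⌈4675/354⌉=14 ⌈4862/354⌉=14 ⌈5049/354⌉=15 ⌈5236/354⌉=15 ⌈5423/354⌉=16
  n=30…39: ⌈5610/354⌉=16 ⌈5797/354⌉=17 ⌈5984/354⌉=17 ⌈6171/354⌉=18 ⌈6358/354⌉=18 ⌈6545/354⌉=19 ⌈6732/354⌉=20 ⌈6919/354⌉=20 ⌈7106/354⌉=21 ⌈7293/354⌉=21
  n=40…49: ⌈7480/354⌉=22 ⌈7667/354⌉=22 ⌈7854/354⌉=23 ⌈8041/354⌉=23 ⌈8228/354⌉=24 ⌈8415/354⌉=24 ⌈8602/354⌉=25 ⌈8789/354⌉=25 ⌈8976/354⌉=26 ⌈9163/354⌉=26
  n=50…59: ⌈9350/354⌉=27 ⌈9537/354⌉=27 ⌈9724/354⌉=28 ⌈9911/354⌉=28 ⌈10098/354⌉=29 ⌈10285/354⌉=30 ⌈10472/354⌉=30 ⌈10659/354⌉=31 ⌈10846/354⌉=31 ⌈11033/354⌉=32
  n=60…69: ⌈11220/354⌉=32 ⌈11407/354⌉=33 ⌈11594/354⌉=33 ⌈11781/354⌉=34 ⌈11968/354⌉=34 ⌈12155/354⌉=35 ⌈12342/354⌉=35 ⌈12529/354⌉=36 ⌈12716/354⌉=36 ⌈12903/354⌉=37
  n=70…79: ⌈13090/354⌉=37 ⌈13277/354⌉=38 ⌈13464/354⌉=39 ⌈13651/354⌉=39 ⌈13838/354⌉=40 ⌈14025/354⌉=40 ⌈14212/354⌉=41 ⌈14399/354⌉=41 ⌈14586/354⌉=42 ⌈14773/354⌉=42
  n=80…89: ⌈14960/354⌉=43 ⌈15147/354⌉=43 ⌈15334/354⌉=44 ⌈15521/354⌉=44 ⌈15708/354⌉=45 ⌈15895/354⌉=45 ⌈16082/354⌉=46 ⌈16269/354⌉=46 ⌈16456/354⌉=47 ⌈16643/354⌉=48
  n=90…99: ⌈16830/354⌉=48 ⌈17017/354⌉=49 ⌈17204/354⌉=49 ⌈17391/354⌉=50 ⌈17578/354⌉=50 ⌈17765/354⌉=51 ⌈17952/354⌉=51 ⌈18139/354⌉=52 ⌈18326/354⌉=52 ⌈18513/354⌉=53
  n=100…106: ⌈18700/354⌉=53 ⌈18887/354⌉=54 ⌈19074/354⌉=54 ⌈19261/354⌉=55 ⌈19448/354⌉=55 ⌈19635/354⌉=56 ⌈19822/354⌉=56
s_n = t_(n+1) − t_n for n = 0 … 105 gives
prefix = 1101010101010101011010101010101010110101010101010101011010101010101010110101010101010101101010101010101010
slide a length-3 window over [0..2] … [103..105] (104 windows); first occurrence of each distinct factor:
  [  0..  2] 110
  [  1..  3] 101
  [  2..  4] 010
  [ 16.. 18] 011
  (the other 100 windows repeat one of these)
distinct factors: {010, 011, 101, 110}
count = 4  (Sturmian bound for length 3 is 4)

4


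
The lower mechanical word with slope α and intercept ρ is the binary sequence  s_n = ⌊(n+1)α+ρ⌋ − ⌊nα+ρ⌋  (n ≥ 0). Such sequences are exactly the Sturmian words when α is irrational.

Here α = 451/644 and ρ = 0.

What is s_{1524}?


0

(n+1)α + ρ = (1525·451) / 644 = 687775/644
nα + ρ     = (1524·451) / 644 = 687324/644
⌊687775/644⌋ = 1067,  ⌊687324/644⌋ = 1067
s_{1524} = 1067 − 1067 = 0


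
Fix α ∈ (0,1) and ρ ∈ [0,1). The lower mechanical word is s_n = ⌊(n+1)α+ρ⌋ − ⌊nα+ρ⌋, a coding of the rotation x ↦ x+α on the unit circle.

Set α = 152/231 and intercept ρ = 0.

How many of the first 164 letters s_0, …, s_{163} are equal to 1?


#1s = Σ_{n=0}^{163} s_n = Σ_{n=0}^{163} (⌊(n+1)α+ρ⌋ − ⌊nα+ρ⌋)
the sum telescopes: every ⌊nα+ρ⌋ with 0 < n < 164 appears once with + and once with −, leaving ⌊164α+ρ⌋ − ⌊0·α+ρ⌋
164α + ρ = (164·152) / 231 = 24928/231
ρ = 0/231
⌊24928/231⌋ = 107,  ⌊0/231⌋ = 0
#1s = 107 − 0 = 107

107


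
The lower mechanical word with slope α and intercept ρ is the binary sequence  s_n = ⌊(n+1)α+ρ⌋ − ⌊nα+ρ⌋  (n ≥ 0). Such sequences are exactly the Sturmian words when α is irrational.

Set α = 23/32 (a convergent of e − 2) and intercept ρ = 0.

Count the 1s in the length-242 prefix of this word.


#1s = Σ_{n=0}^{241} s_n = Σ_{n=0}^{241} (⌊(n+1)α+ρ⌋ − ⌊nα+ρ⌋)
the sum telescopes: every ⌊nα+ρ⌋ with 0 < n < 242 appears once with + and once with −, leaving ⌊242α+ρ⌋ − ⌊0·α+ρ⌋
242α + ρ = (242·23) / 32 = 5566/32
ρ = 0/32
⌊5566/32⌋ = 173,  ⌊0/32⌋ = 0
#1s = 173 − 0 = 173

173


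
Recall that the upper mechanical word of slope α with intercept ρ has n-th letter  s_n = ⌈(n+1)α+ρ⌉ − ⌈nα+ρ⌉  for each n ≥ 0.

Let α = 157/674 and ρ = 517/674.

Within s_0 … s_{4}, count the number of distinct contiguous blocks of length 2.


3

t_n = ⌈(n·157+517)/674⌉ for n = 0 … 5:
  n=0…5: ⌈517/674⌉=1 ⌈674/674⌉=1 ⌈831/674⌉=2 ⌈988/674⌉=2 ⌈1145/674⌉=2 ⌈1302/674⌉=2
s_n = t_(n+1) − t_n for n = 0 … 4 gives
prefix = 01000
slide a length-2 window over [0..1] … [3..4] (4 windows); first occurrence of each distinct factor:
  [  0..  1] 01
  [  1..  2] 10
  [  2..  3] 00
  (the other 1 window repeats one of these)
distinct factors: {00, 01, 10}
count = 3  (Sturmian bound for length 2 is 3)


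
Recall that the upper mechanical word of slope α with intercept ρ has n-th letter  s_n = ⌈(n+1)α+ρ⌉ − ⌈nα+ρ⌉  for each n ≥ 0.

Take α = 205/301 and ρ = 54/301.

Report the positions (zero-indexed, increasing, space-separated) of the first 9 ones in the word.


n=0: ⌈259/301⌉−⌈54/301⌉ = 1−1 = 0
n=1: ⌈464/301⌉−⌈259/301⌉ = 2−1 = 1  ← one
n=2: ⌈669/301⌉−⌈464/301⌉ = 3−2 = 1  ← one
n=3: ⌈874/301⌉−⌈669/301⌉ = 3−3 = 0
n=4: ⌈1079/301⌉−⌈874/301⌉ = 4−3 = 1  ← one
n=5: ⌈1284/301⌉−⌈1079/301⌉ = 5−4 = 1  ← one
n=6: ⌈1489/301⌉−⌈1284/301⌉ = 5−5 = 0
n=7: ⌈1694/301⌉−⌈1489/301⌉ = 6−5 = 1  ← one
n=8: ⌈1899/301⌉−⌈1694/301⌉ = 7−6 = 1  ← one
n=9: ⌈2104/301⌉−⌈1899/301⌉ = 7−7 = 0
n=10: ⌈2309/301⌉−⌈2104/301⌉ = 8−7 = 1  ← one
n=11: ⌈2514/301⌉−⌈2309/301⌉ = 9−8 = 1  ← one
n=12: ⌈2719/301⌉−⌈2514/301⌉ = 10−9 = 1  ← one
positions of the first 9 ones: 1 2 4 5 7 8 10 11 12

1 2 4 5 7 8 10 11 12


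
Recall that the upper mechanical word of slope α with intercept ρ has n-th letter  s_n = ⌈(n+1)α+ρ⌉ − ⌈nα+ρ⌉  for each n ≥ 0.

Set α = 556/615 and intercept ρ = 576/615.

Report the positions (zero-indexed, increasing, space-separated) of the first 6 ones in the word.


n=0: ⌈1132/615⌉−⌈576/615⌉ = 2−1 = 1  ← one
n=1: ⌈1688/615⌉−⌈1132/615⌉ = 3−2 = 1  ← one
n=2: ⌈2244/615⌉−⌈1688/615⌉ = 4−3 = 1  ← one
n=3: ⌈2800/615⌉−⌈2244/615⌉ = 5−4 = 1  ← one
n=4: ⌈3356/615⌉−⌈2800/615⌉ = 6−5 = 1  ← one
n=5: ⌈3912/615⌉−⌈3356/615⌉ = 7−6 = 1  ← one
positions of the first 6 ones: 0 1 2 3 4 5

0 1 2 3 4 5


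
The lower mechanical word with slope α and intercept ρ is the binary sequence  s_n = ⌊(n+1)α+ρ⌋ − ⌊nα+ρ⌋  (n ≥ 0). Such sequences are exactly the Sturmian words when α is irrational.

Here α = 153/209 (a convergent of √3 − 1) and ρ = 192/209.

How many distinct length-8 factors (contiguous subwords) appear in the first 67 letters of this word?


9

t_n = ⌊(n·153+192)/209⌋ for n = 0 … 67:
  n=0…9: ⌊192/209⌋=0 ⌊345/209⌋=1 ⌊498/209⌋=2 ⌊651/209⌋=3 ⌊804/209⌋=3 ⌊957/209⌋=4 ⌊1110/209⌋=5 ⌊1263/209⌋=6 ⌊1416/209⌋=6 ⌊1569/209⌋=7
  n=10…19: ⌊1722/209⌋=8 ⌊1875/209⌋=8 ⌊2028/209⌋=9 ⌊2181/209⌋=10 ⌊2334/209⌋=11 ⌊2487/209⌋=11 ⌊2640/209⌋=12 ⌊2793/209⌋=13 ⌊2946/209⌋=14 ⌊3099/209⌋=14
  n=20…29: ⌊3252/209⌋=15 ⌊3405/209⌋=16 ⌊3558/209⌋=17 ⌊3711/209⌋=17 ⌊3864/209⌋=18 ⌊4017/209⌋=19 ⌊4170/209⌋=19 ⌊4323/209⌋=20 ⌊4476/209⌋=21 ⌊4629/209⌋=22
  n=30…39: ⌊4782/209⌋=22 ⌊4935/209⌋=23 ⌊5088/209⌋=24 ⌊5241/209⌋=25 ⌊5394/209⌋=25 ⌊5547/209⌋=26 ⌊5700/209⌋=27 ⌊5853/209⌋=28 ⌊6006/209⌋=28 ⌊6159/209⌋=29
  n=40…49: ⌊6312/209⌋=30 ⌊6465/209⌋=30 ⌊6618/209⌋=31 ⌊6771/209⌋=32 ⌊6924/209⌋=33 ⌊7077/209⌋=33 ⌊7230/209⌋=34 ⌊7383/209⌋=35 ⌊7536/209⌋=36 ⌊7689/209⌋=36
  n=50…59: ⌊7842/209⌋=37 ⌊7995/209⌋=38 ⌊8148/209⌋=38 ⌊8301/209⌋=39 ⌊8454/209⌋=40 ⌊8607/209⌋=41 ⌊8760/209⌋=41 ⌊8913/209⌋=42 ⌊9066/209⌋=43 ⌊9219/209⌋=44
  n=60…67: ⌊9372/209⌋=44 ⌊9525/209⌋=45 ⌊9678/209⌋=46 ⌊9831/209⌋=47 ⌊9984/209⌋=47 ⌊10137/209⌋=48 ⌊10290/209⌋=49 ⌊10443/209⌋=49
s_n = t_(n+1) − t_n for n = 0 … 66 gives
prefix = 1110111011011101110111011011101110111011011101110110111011101110110
slide a length-8 window over [0..7] … [59..66] (60 windows); first occurrence of each distinct factor:
  [  0..  7] 11101110
  [  1..  8] 11011101
  [  2..  9] 10111011
  [  3.. 10] 01110110
  [  4.. 11] 11101101
  [  5.. 12] 11011011
  [  6.. 13] 10110111
  [  7.. 14] 01101110
  [ 10.. 17] 01110111
  (the other 51 windows repeat one of these)
distinct factors: {01101110, 01110110, 01110111, 10110111, 10111011, 11011011, 11011101, 11101101, 11101110}
count = 9  (Sturmian bound for length 8 is 9)


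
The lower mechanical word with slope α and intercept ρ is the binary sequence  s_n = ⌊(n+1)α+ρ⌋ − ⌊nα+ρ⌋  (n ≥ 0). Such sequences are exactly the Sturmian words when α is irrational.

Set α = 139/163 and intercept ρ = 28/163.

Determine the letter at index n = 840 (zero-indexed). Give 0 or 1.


(n+1)α + ρ = (841·139 + 28) / 163 = 116927/163
nα + ρ     = (840·139 + 28) / 163 = 116788/163
⌊116927/163⌋ = 717,  ⌊116788/163⌋ = 716
s_{840} = 717 − 716 = 1

1


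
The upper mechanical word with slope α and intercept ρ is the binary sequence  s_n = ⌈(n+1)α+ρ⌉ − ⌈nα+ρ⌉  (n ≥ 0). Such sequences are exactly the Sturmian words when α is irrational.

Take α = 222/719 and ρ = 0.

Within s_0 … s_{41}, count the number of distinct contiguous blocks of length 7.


t_n = ⌈(n·222)/719⌉ for n = 0 … 42:
  n=0…9: ⌈0/719⌉=0 ⌈222/719⌉=1 ⌈444/719⌉=1 ⌈666/719⌉=1 ⌈888/719⌉=2 ⌈1110/719⌉=2 ⌈1332/719⌉=2 ⌈1554/719⌉=3 ⌈1776/719⌉=3 ⌈1998/719⌉=3
  n=10…19: ⌈2220/719⌉=4 ⌈2442/719⌉=4 ⌈2664/719⌉=4 ⌈2886/719⌉=5 ⌈3108/719⌉=5 ⌈3330/719⌉=5 ⌈3552/719⌉=5 ⌈3774/719⌉=6 ⌈3996/719⌉=6 ⌈4218/719⌉=6
  n=20…29: ⌈4440/719⌉=7 ⌈4662/719⌉=7 ⌈4884/719⌉=7 ⌈5106/719⌉=8 ⌈5328/719⌉=8 ⌈5550/719⌉=8 ⌈5772/719⌉=9 ⌈5994/719⌉=9 ⌈6216/719⌉=9 ⌈6438/719⌉=9
  n=30…39: ⌈6660/719⌉=10 ⌈6882/719⌉=10 ⌈7104/719⌉=10 ⌈7326/719⌉=11 ⌈7548/719⌉=11 ⌈7770/719⌉=11 ⌈7992/719⌉=12 ⌈8214/719⌉=12 ⌈8436/719⌉=12 ⌈8658/719⌉=13
  n=40…42: ⌈8880/719⌉=13 ⌈9102/719⌉=13 ⌈9324/719⌉=13
s_n = t_(n+1) − t_n for n = 0 … 41 gives
prefix = 100100100100100010010010010001001001001000
slide a length-7 window over [0..6] … [35..41] (36 windows); first occurrence of each distinct factor:
  [  0..  6] 1001001
  [  1..  7] 0010010
  [  2..  8] 0100100
  [  9.. 15] 1001000
  [ 10.. 16] 0010001
  [ 11.. 17] 0100010
  [ 12.. 18] 1000100
  [ 13.. 19] 0001001
  (the other 28 windows repeat one of these)
distinct factors: {0001001, 0010001, 0010010, 0100010, 0100100, 1000100, 1001000, 1001001}
count = 8  (Sturmian bound for length 7 is 8)

8


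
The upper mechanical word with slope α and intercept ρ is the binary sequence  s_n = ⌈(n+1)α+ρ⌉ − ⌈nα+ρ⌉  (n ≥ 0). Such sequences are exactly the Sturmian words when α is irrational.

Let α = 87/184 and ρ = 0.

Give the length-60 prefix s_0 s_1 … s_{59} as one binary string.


n=0: ⌈(1·87)/184⌉ − ⌈(0·87)/184⌉ = ⌈87/184⌉ − ⌈0/184⌉ = 1 − 0 = 1
n=1: ⌈(2·87)/184⌉ − ⌈(1·87)/184⌉ = ⌈174/184⌉ − ⌈87/184⌉ = 1 − 1 = 0
n=2: ⌈(3·87)/184⌉ − ⌈(2·87)/184⌉ = ⌈261/184⌉ − ⌈174/184⌉ = 2 − 1 = 1
n=3: ⌈(4·87)/184⌉ − ⌈(3·87)/184⌉ = ⌈348/184⌉ − ⌈261/184⌉ = 2 − 2 = 0
n=4: ⌈(5·87)/184⌉ − ⌈(4·87)/184⌉ = ⌈435/184⌉ − ⌈348/184⌉ = 3 − 2 = 1
n=5: ⌈(6·87)/184⌉ − ⌈(5·87)/184⌉ = ⌈522/184⌉ − ⌈435/184⌉ = 3 − 3 = 0
n=6: ⌈(7·87)/184⌉ − ⌈(6·87)/184⌉ = ⌈609/184⌉ − ⌈522/184⌉ = 4 − 3 = 1
n=7: ⌈(8·87)/184⌉ − ⌈(7·87)/184⌉ = ⌈696/184⌉ − ⌈609/184⌉ = 4 − 4 = 0
n=8: ⌈(9·87)/184⌉ − ⌈(8·87)/184⌉ = ⌈783/184⌉ − ⌈696/184⌉ = 5 − 4 = 1
n=9: ⌈(10·87)/184⌉ − ⌈(9·87)/184⌉ = ⌈870/184⌉ − ⌈783/184⌉ = 5 − 5 = 0
n=10: ⌈(11·87)/184⌉ − ⌈(10·87)/184⌉ = ⌈957/184⌉ − ⌈870/184⌉ = 6 − 5 = 1
n=11: ⌈(12·87)/184⌉ − ⌈(11·87)/184⌉ = ⌈1044/184⌉ − ⌈957/184⌉ = 6 − 6 = 0
n=12: ⌈(13·87)/184⌉ − ⌈(12·87)/184⌉ = ⌈1131/184⌉ − ⌈1044/184⌉ = 7 − 6 = 1
n=13: ⌈(14·87)/184⌉ − ⌈(13·87)/184⌉ = ⌈1218/184⌉ − ⌈1131/184⌉ = 7 − 7 = 0
n=14: ⌈(15·87)/184⌉ − ⌈(14·87)/184⌉ = ⌈1305/184⌉ − ⌈1218/184⌉ = 8 − 7 = 1
n=15: ⌈(16·87)/184⌉ − ⌈(15·87)/184⌉ = ⌈1392/184⌉ − ⌈1305/184⌉ = 8 − 8 = 0
n=16: ⌈(17·87)/184⌉ − ⌈(16·87)/184⌉ = ⌈1479/184⌉ − ⌈1392/184⌉ = 9 − 8 = 1
n=17: ⌈(18·87)/184⌉ − ⌈(17·87)/184⌉ = ⌈1566/184⌉ − ⌈1479/184⌉ = 9 − 9 = 0
n=18: ⌈(19·87)/184⌉ − ⌈(18·87)/184⌉ = ⌈1653/184⌉ − ⌈1566/184⌉ = 9 − 9 = 0
n=19: ⌈(20·87)/184⌉ − ⌈(19·87)/184⌉ = ⌈1740/184⌉ − ⌈1653/184⌉ = 10 − 9 = 1
n=20: ⌈(21·87)/184⌉ − ⌈(20·87)/184⌉ = ⌈1827/184⌉ − ⌈1740/184⌉ = 10 − 10 = 0
n=21: ⌈(22·87)/184⌉ − ⌈(21·87)/184⌉ = ⌈1914/184⌉ − ⌈1827/184⌉ = 11 − 10 = 1
n=22: ⌈(23·87)/184⌉ − ⌈(22·87)/184⌉ = ⌈2001/184⌉ − ⌈1914/184⌉ = 11 − 11 = 0
n=23: ⌈(24·87)/184⌉ − ⌈(23·87)/184⌉ = ⌈2088/184⌉ − ⌈2001/184⌉ = 12 − 11 = 1
n=24: ⌈(25·87)/184⌉ − ⌈(24·87)/184⌉ = ⌈2175/184⌉ − ⌈2088/184⌉ = 12 − 12 = 0
n=25: ⌈(26·87)/184⌉ − ⌈(25·87)/184⌉ = ⌈2262/184⌉ − ⌈2175/184⌉ = 13 − 12 = 1
n=26: ⌈(27·87)/184⌉ − ⌈(26·87)/184⌉ = ⌈2349/184⌉ − ⌈2262/184⌉ = 13 − 13 = 0
n=27: ⌈(28·87)/184⌉ − ⌈(27·87)/184⌉ = ⌈2436/184⌉ − ⌈2349/184⌉ = 14 − 13 = 1
n=28: ⌈(29·87)/184⌉ − ⌈(28·87)/184⌉ = ⌈2523/184⌉ − ⌈2436/184⌉ = 14 − 14 = 0
n=29: ⌈(30·87)/184⌉ − ⌈(29·87)/184⌉ = ⌈2610/184⌉ − ⌈2523/184⌉ = 15 − 14 = 1
n=30: ⌈(31·87)/184⌉ − ⌈(30·87)/184⌉ = ⌈2697/184⌉ − ⌈2610/184⌉ = 15 − 15 = 0
n=31: ⌈(32·87)/184⌉ − ⌈(31·87)/184⌉ = ⌈2784/184⌉ − ⌈2697/184⌉ = 16 − 15 = 1
n=32: ⌈(33·87)/184⌉ − ⌈(32·87)/184⌉ = ⌈2871/184⌉ − ⌈2784/184⌉ = 16 − 16 = 0
n=33: ⌈(34·87)/184⌉ − ⌈(33·87)/184⌉ = ⌈2958/184⌉ − ⌈2871/184⌉ = 17 − 16 = 1
n=34: ⌈(35·87)/184⌉ − ⌈(34·87)/184⌉ = ⌈3045/184⌉ − ⌈2958/184⌉ = 17 − 17 = 0
n=35: ⌈(36·87)/184⌉ − ⌈(35·87)/184⌉ = ⌈3132/184⌉ − ⌈3045/184⌉ = 18 − 17 = 1
n=36: ⌈(37·87)/184⌉ − ⌈(36·87)/184⌉ = ⌈3219/184⌉ − ⌈3132/184⌉ = 18 − 18 = 0
n=37: ⌈(38·87)/184⌉ − ⌈(37·87)/184⌉ = ⌈3306/184⌉ − ⌈3219/184⌉ = 18 − 18 = 0
n=38: ⌈(39·87)/184⌉ − ⌈(38·87)/184⌉ = ⌈3393/184⌉ − ⌈3306/184⌉ = 19 − 18 = 1
n=39: ⌈(40·87)/184⌉ − ⌈(39·87)/184⌉ = ⌈3480/184⌉ − ⌈3393/184⌉ = 19 − 19 = 0
n=40: ⌈(41·87)/184⌉ − ⌈(40·87)/184⌉ = ⌈3567/184⌉ − ⌈3480/184⌉ = 20 − 19 = 1
n=41: ⌈(42·87)/184⌉ − ⌈(41·87)/184⌉ = ⌈3654/184⌉ − ⌈3567/184⌉ = 20 − 20 = 0
n=42: ⌈(43·87)/184⌉ − ⌈(42·87)/184⌉ = ⌈3741/184⌉ − ⌈3654/184⌉ = 21 − 20 = 1
n=43: ⌈(44·87)/184⌉ − ⌈(43·87)/184⌉ = ⌈3828/184⌉ − ⌈3741/184⌉ = 21 − 21 = 0
n=44: ⌈(45·87)/184⌉ − ⌈(44·87)/184⌉ = ⌈3915/184⌉ − ⌈3828/184⌉ = 22 − 21 = 1
n=45: ⌈(46·87)/184⌉ − ⌈(45·87)/184⌉ = ⌈4002/184⌉ − ⌈3915/184⌉ = 22 − 22 = 0
n=46: ⌈(47·87)/184⌉ − ⌈(46·87)/184⌉ = ⌈4089/184⌉ − ⌈4002/184⌉ = 23 − 22 = 1
n=47: ⌈(48·87)/184⌉ − ⌈(47·87)/184⌉ = ⌈4176/184⌉ − ⌈4089/184⌉ = 23 − 23 = 0
n=48: ⌈(49·87)/184⌉ − ⌈(48·87)/184⌉ = ⌈4263/184⌉ − ⌈4176/184⌉ = 24 − 23 = 1
n=49: ⌈(50·87)/184⌉ − ⌈(49·87)/184⌉ = ⌈4350/184⌉ − ⌈4263/184⌉ = 24 − 24 = 0
n=50: ⌈(51·87)/184⌉ − ⌈(50·87)/184⌉ = ⌈4437/184⌉ − ⌈4350/184⌉ = 25 − 24 = 1
n=51: ⌈(52·87)/184⌉ − ⌈(51·87)/184⌉ = ⌈4524/184⌉ − ⌈4437/184⌉ = 25 − 25 = 0
n=52: ⌈(53·87)/184⌉ − ⌈(52·87)/184⌉ = ⌈4611/184⌉ − ⌈4524/184⌉ = 26 − 25 = 1
n=53: ⌈(54·87)/184⌉ − ⌈(53·87)/184⌉ = ⌈4698/184⌉ − ⌈4611/184⌉ = 26 − 26 = 0
n=54: ⌈(55·87)/184⌉ − ⌈(54·87)/184⌉ = ⌈4785/184⌉ − ⌈4698/184⌉ = 27 − 26 = 1
n=55: ⌈(56·87)/184⌉ − ⌈(55·87)/184⌉ = ⌈4872/184⌉ − ⌈4785/184⌉ = 27 − 27 = 0
n=56: ⌈(57·87)/184⌉ − ⌈(56·87)/184⌉ = ⌈4959/184⌉ − ⌈4872/184⌉ = 27 − 27 = 0
n=57: ⌈(58·87)/184⌉ − ⌈(57·87)/184⌉ = ⌈5046/184⌉ − ⌈4959/184⌉ = 28 − 27 = 1
n=58: ⌈(59·87)/184⌉ − ⌈(58·87)/184⌉ = ⌈5133/184⌉ − ⌈5046/184⌉ = 28 − 28 = 0
n=59: ⌈(60·87)/184⌉ − ⌈(59·87)/184⌉ = ⌈5220/184⌉ − ⌈5133/184⌉ = 29 − 28 = 1

101010101010101010010101010101010101001010101010101010100101


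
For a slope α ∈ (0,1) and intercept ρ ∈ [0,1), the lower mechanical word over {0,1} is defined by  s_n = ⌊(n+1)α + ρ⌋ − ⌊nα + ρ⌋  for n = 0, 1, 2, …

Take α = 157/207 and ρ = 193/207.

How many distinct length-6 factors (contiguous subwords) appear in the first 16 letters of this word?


7

t_n = ⌊(n·157+193)/207⌋ for n = 0 … 16:
  n=0…9: ⌊193/207⌋=0 ⌊350/207⌋=1 ⌊507/207⌋=2 ⌊664/207⌋=3 ⌊821/207⌋=3 ⌊978/207⌋=4 ⌊1135/207⌋=5 ⌊1292/207⌋=6 ⌊1449/207⌋=7 ⌊1606/207⌋=7
  n=10…16: ⌊1763/207⌋=8 ⌊1920/207⌋=9 ⌊2077/207⌋=10 ⌊2234/207⌋=10 ⌊2391/207⌋=11 ⌊2548/207⌋=12 ⌊2705/207⌋=13
s_n = t_(n+1) − t_n for n = 0 … 15 gives
prefix = 1110111101110111
slide a length-6 window over [0..5] … [10..15] (11 windows); first occurrence of each distinct factor:
  [  0..  5] 111011
  [  1..  6] 110111
  [  2..  7] 101111
  [  3..  8] 011110
  [  4..  9] 111101
  [  7.. 12] 101110
  [  8.. 13] 011101
  (the other 4 windows repeat one of these)
distinct factors: {011101, 011110, 101110, 101111, 110111, 111011, 111101}
count = 7  (Sturmian bound for length 6 is 7)


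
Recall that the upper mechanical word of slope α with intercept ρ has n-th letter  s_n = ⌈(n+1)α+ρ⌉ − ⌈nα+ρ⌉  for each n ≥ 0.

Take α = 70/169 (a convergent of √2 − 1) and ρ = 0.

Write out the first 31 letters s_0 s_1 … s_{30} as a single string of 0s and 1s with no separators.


n=0: ⌈(1·70)/169⌉ − ⌈(0·70)/169⌉ = ⌈70/169⌉ − ⌈0/169⌉ = 1 − 0 = 1
n=1: ⌈(2·70)/169⌉ − ⌈(1·70)/169⌉ = ⌈140/169⌉ − ⌈70/169⌉ = 1 − 1 = 0
n=2: ⌈(3·70)/169⌉ − ⌈(2·70)/169⌉ = ⌈210/169⌉ − ⌈140/169⌉ = 2 − 1 = 1
n=3: ⌈(4·70)/169⌉ − ⌈(3·70)/169⌉ = ⌈280/169⌉ − ⌈210/169⌉ = 2 − 2 = 0
n=4: ⌈(5·70)/169⌉ − ⌈(4·70)/169⌉ = ⌈350/169⌉ − ⌈280/169⌉ = 3 − 2 = 1
n=5: ⌈(6·70)/169⌉ − ⌈(5·70)/169⌉ = ⌈420/169⌉ − ⌈350/169⌉ = 3 − 3 = 0
n=6: ⌈(7·70)/169⌉ − ⌈(6·70)/169⌉ = ⌈490/169⌉ − ⌈420/169⌉ = 3 − 3 = 0
n=7: ⌈(8·70)/169⌉ − ⌈(7·70)/169⌉ = ⌈560/169⌉ − ⌈490/169⌉ = 4 − 3 = 1
n=8: ⌈(9·70)/169⌉ − ⌈(8·70)/169⌉ = ⌈630/169⌉ − ⌈560/169⌉ = 4 − 4 = 0
n=9: ⌈(10·70)/169⌉ − ⌈(9·70)/169⌉ = ⌈700/169⌉ − ⌈630/169⌉ = 5 − 4 = 1
n=10: ⌈(11·70)/169⌉ − ⌈(10·70)/169⌉ = ⌈770/169⌉ − ⌈700/169⌉ = 5 − 5 = 0
n=11: ⌈(12·70)/169⌉ − ⌈(11·70)/169⌉ = ⌈840/169⌉ − ⌈770/169⌉ = 5 − 5 = 0
n=12: ⌈(13·70)/169⌉ − ⌈(12·70)/169⌉ = ⌈910/169⌉ − ⌈840/169⌉ = 6 − 5 = 1
n=13: ⌈(14·70)/169⌉ − ⌈(13·70)/169⌉ = ⌈980/169⌉ − ⌈910/169⌉ = 6 − 6 = 0
n=14: ⌈(15·70)/169⌉ − ⌈(14·70)/169⌉ = ⌈1050/169⌉ − ⌈980/169⌉ = 7 − 6 = 1
n=15: ⌈(16·70)/169⌉ − ⌈(15·70)/169⌉ = ⌈1120/169⌉ − ⌈1050/169⌉ = 7 − 7 = 0
n=16: ⌈(17·70)/169⌉ − ⌈(16·70)/169⌉ = ⌈1190/169⌉ − ⌈1120/169⌉ = 8 − 7 = 1
n=17: ⌈(18·70)/169⌉ − ⌈(17·70)/169⌉ = ⌈1260/169⌉ − ⌈1190/169⌉ = 8 − 8 = 0
n=18: ⌈(19·70)/169⌉ − ⌈(18·70)/169⌉ = ⌈1330/169⌉ − ⌈1260/169⌉ = 8 − 8 = 0
n=19: ⌈(20·70)/169⌉ − ⌈(19·70)/169⌉ = ⌈1400/169⌉ − ⌈1330/169⌉ = 9 − 8 = 1
n=20: ⌈(21·70)/169⌉ − ⌈(20·70)/169⌉ = ⌈1470/169⌉ − ⌈1400/169⌉ = 9 − 9 = 0
n=21: ⌈(22·70)/169⌉ − ⌈(21·70)/169⌉ = ⌈1540/169⌉ − ⌈1470/169⌉ = 10 − 9 = 1
n=22: ⌈(23·70)/169⌉ − ⌈(22·70)/169⌉ = ⌈1610/169⌉ − ⌈1540/169⌉ = 10 − 10 = 0
n=23: ⌈(24·70)/169⌉ − ⌈(23·70)/169⌉ = ⌈1680/169⌉ − ⌈1610/169⌉ = 10 − 10 = 0
n=24: ⌈(25·70)/169⌉ − ⌈(24·70)/169⌉ = ⌈1750/169⌉ − ⌈1680/169⌉ = 11 − 10 = 1
n=25: ⌈(26·70)/169⌉ − ⌈(25·70)/169⌉ = ⌈1820/169⌉ − ⌈1750/169⌉ = 11 − 11 = 0
n=26: ⌈(27·70)/169⌉ − ⌈(26·70)/169⌉ = ⌈1890/169⌉ − ⌈1820/169⌉ = 12 − 11 = 1
n=27: ⌈(28·70)/169⌉ − ⌈(27·70)/169⌉ = ⌈1960/169⌉ − ⌈1890/169⌉ = 12 − 12 = 0
n=28: ⌈(29·70)/169⌉ − ⌈(28·70)/169⌉ = ⌈2030/169⌉ − ⌈1960/169⌉ = 13 − 12 = 1
n=29: ⌈(30·70)/169⌉ − ⌈(29·70)/169⌉ = ⌈2100/169⌉ − ⌈2030/169⌉ = 13 − 13 = 0
n=30: ⌈(31·70)/169⌉ − ⌈(30·70)/169⌉ = ⌈2170/169⌉ − ⌈2100/169⌉ = 13 − 13 = 0

1010100101001010100101001010100


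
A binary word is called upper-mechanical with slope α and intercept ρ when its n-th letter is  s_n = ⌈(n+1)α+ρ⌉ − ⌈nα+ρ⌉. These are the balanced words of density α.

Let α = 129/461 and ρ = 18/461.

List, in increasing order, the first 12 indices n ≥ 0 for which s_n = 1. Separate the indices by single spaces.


3 7 10 14 17 21 24 28 32 35 39 42

n=0: ⌈147/461⌉−⌈18/461⌉ = 1−1 = 0
n=1: ⌈276/461⌉−⌈147/461⌉ = 1−1 = 0
n=2: ⌈405/461⌉−⌈276/461⌉ = 1−1 = 0
n=3: ⌈534/461⌉−⌈405/461⌉ = 2−1 = 1  ← one
n=4: ⌈663/461⌉−⌈534/461⌉ = 2−2 = 0
n=5: ⌈792/461⌉−⌈663/461⌉ = 2−2 = 0
n=6: ⌈921/461⌉−⌈792/461⌉ = 2−2 = 0
n=7: ⌈1050/461⌉−⌈921/461⌉ = 3−2 = 1  ← one
n=8: ⌈1179/461⌉−⌈1050/461⌉ = 3−3 = 0
n=9: ⌈1308/461⌉−⌈1179/461⌉ = 3−3 = 0
n=10: ⌈1437/461⌉−⌈1308/461⌉ = 4−3 = 1  ← one
n=11: ⌈1566/461⌉−⌈1437/461⌉ = 4−4 = 0
n=12: ⌈1695/461⌉−⌈1566/461⌉ = 4−4 = 0
n=13: ⌈1824/461⌉−⌈1695/461⌉ = 4−4 = 0
n=14: ⌈1953/461⌉−⌈1824/461⌉ = 5−4 = 1  ← one
n=15: ⌈2082/461⌉−⌈1953/461⌉ = 5−5 = 0
n=16: ⌈2211/461⌉−⌈2082/461⌉ = 5−5 = 0
n=17: ⌈2340/461⌉−⌈2211/461⌉ = 6−5 = 1  ← one
n=18: ⌈2469/461⌉−⌈2340/461⌉ = 6−6 = 0
n=19: ⌈2598/461⌉−⌈2469/461⌉ = 6−6 = 0
n=20: ⌈2727/461⌉−⌈2598/461⌉ = 6−6 = 0
n=21: ⌈2856/461⌉−⌈2727/461⌉ = 7−6 = 1  ← one
n=22: ⌈2985/461⌉−⌈2856/461⌉ = 7−7 = 0
n=23: ⌈3114/461⌉−⌈2985/461⌉ = 7−7 = 0
n=24: ⌈3243/461⌉−⌈3114/461⌉ = 8−7 = 1  ← one
n=25: ⌈3372/461⌉−⌈3243/461⌉ = 8−8 = 0
n=26: ⌈3501/461⌉−⌈3372/461⌉ = 8−8 = 0
n=27: ⌈3630/461⌉−⌈3501/461⌉ = 8−8 = 0
n=28: ⌈3759/461⌉−⌈3630/461⌉ = 9−8 = 1  ← one
n=29: ⌈3888/461⌉−⌈3759/461⌉ = 9−9 = 0
n=30: ⌈4017/461⌉−⌈3888/461⌉ = 9−9 = 0
n=31: ⌈4146/461⌉−⌈4017/461⌉ = 9−9 = 0
n=32: ⌈4275/461⌉−⌈4146/461⌉ = 10−9 = 1  ← one
n=33: ⌈4404/461⌉−⌈4275/461⌉ = 10−10 = 0
n=34: ⌈4533/461⌉−⌈4404/461⌉ = 10−10 = 0
n=35: ⌈4662/461⌉−⌈4533/461⌉ = 11−10 = 1  ← one
n=36: ⌈4791/461⌉−⌈4662/461⌉ = 11−11 = 0
n=37: ⌈4920/461⌉−⌈4791/461⌉ = 11−11 = 0
n=38: ⌈5049/461⌉−⌈4920/461⌉ = 11−11 = 0
n=39: ⌈5178/461⌉−⌈5049/461⌉ = 12−11 = 1  ← one
n=40: ⌈5307/461⌉−⌈5178/461⌉ = 12−12 = 0
n=41: ⌈5436/461⌉−⌈5307/461⌉ = 12−12 = 0
n=42: ⌈5565/461⌉−⌈5436/461⌉ = 13−12 = 1  ← one
positions of the first 12 ones: 3 7 10 14 17 21 24 28 32 35 39 42


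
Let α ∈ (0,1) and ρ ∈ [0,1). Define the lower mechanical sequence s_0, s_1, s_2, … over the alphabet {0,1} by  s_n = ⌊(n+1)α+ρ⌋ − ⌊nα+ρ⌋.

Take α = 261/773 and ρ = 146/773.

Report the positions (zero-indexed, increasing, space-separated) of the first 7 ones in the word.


2 5 8 11 14 17 20

n=0: ⌊407/773⌋−⌊146/773⌋ = 0−0 = 0
n=1: ⌊668/773⌋−⌊407/773⌋ = 0−0 = 0
n=2: ⌊929/773⌋−⌊668/773⌋ = 1−0 = 1  ← one
n=3: ⌊1190/773⌋−⌊929/773⌋ = 1−1 = 0
n=4: ⌊1451/773⌋−⌊1190/773⌋ = 1−1 = 0
n=5: ⌊1712/773⌋−⌊1451/773⌋ = 2−1 = 1  ← one
n=6: ⌊1973/773⌋−⌊1712/773⌋ = 2−2 = 0
n=7: ⌊2234/773⌋−⌊1973/773⌋ = 2−2 = 0
n=8: ⌊2495/773⌋−⌊2234/773⌋ = 3−2 = 1  ← one
n=9: ⌊2756/773⌋−⌊2495/773⌋ = 3−3 = 0
n=10: ⌊3017/773⌋−⌊2756/773⌋ = 3−3 = 0
n=11: ⌊3278/773⌋−⌊3017/773⌋ = 4−3 = 1  ← one
n=12: ⌊3539/773⌋−⌊3278/773⌋ = 4−4 = 0
n=13: ⌊3800/773⌋−⌊3539/773⌋ = 4−4 = 0
n=14: ⌊4061/773⌋−⌊3800/773⌋ = 5−4 = 1  ← one
n=15: ⌊4322/773⌋−⌊4061/773⌋ = 5−5 = 0
n=16: ⌊4583/773⌋−⌊4322/773⌋ = 5−5 = 0
n=17: ⌊4844/773⌋−⌊4583/773⌋ = 6−5 = 1  ← one
n=18: ⌊5105/773⌋−⌊4844/773⌋ = 6−6 = 0
n=19: ⌊5366/773⌋−⌊5105/773⌋ = 6−6 = 0
n=20: ⌊5627/773⌋−⌊5366/773⌋ = 7−6 = 1  ← one
positions of the first 7 ones: 2 5 8 11 14 17 20


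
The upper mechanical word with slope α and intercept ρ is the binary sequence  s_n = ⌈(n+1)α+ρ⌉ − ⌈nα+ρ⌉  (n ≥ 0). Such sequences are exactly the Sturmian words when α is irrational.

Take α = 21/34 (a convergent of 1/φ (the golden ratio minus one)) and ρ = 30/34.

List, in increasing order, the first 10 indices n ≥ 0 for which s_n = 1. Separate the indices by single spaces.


0 1 3 5 6 8 9 11 13 14

n=0: ⌈51/34⌉−⌈30/34⌉ = 2−1 = 1  ← one
n=1: ⌈72/34⌉−⌈51/34⌉ = 3−2 = 1  ← one
n=2: ⌈93/34⌉−⌈72/34⌉ = 3−3 = 0
n=3: ⌈114/34⌉−⌈93/34⌉ = 4−3 = 1  ← one
n=4: ⌈135/34⌉−⌈114/34⌉ = 4−4 = 0
n=5: ⌈156/34⌉−⌈135/34⌉ = 5−4 = 1  ← one
n=6: ⌈177/34⌉−⌈156/34⌉ = 6−5 = 1  ← one
n=7: ⌈198/34⌉−⌈177/34⌉ = 6−6 = 0
n=8: ⌈219/34⌉−⌈198/34⌉ = 7−6 = 1  ← one
n=9: ⌈240/34⌉−⌈219/34⌉ = 8−7 = 1  ← one
n=10: ⌈261/34⌉−⌈240/34⌉ = 8−8 = 0
n=11: ⌈282/34⌉−⌈261/34⌉ = 9−8 = 1  ← one
n=12: ⌈303/34⌉−⌈282/34⌉ = 9−9 = 0
n=13: ⌈324/34⌉−⌈303/34⌉ = 10−9 = 1  ← one
n=14: ⌈345/34⌉−⌈324/34⌉ = 11−10 = 1  ← one
positions of the first 10 ones: 0 1 3 5 6 8 9 11 13 14


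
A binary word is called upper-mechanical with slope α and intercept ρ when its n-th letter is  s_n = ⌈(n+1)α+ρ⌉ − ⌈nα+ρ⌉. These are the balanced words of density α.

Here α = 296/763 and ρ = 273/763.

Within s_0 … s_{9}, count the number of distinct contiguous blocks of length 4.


5

t_n = ⌈(n·296+273)/763⌉ for n = 0 … 10:
  n=0…9: ⌈273/763⌉=1 ⌈569/763⌉=1 ⌈865/763⌉=2 ⌈1161/763⌉=2 ⌈1457/763⌉=2 ⌈1753/763⌉=3 ⌈2049/763⌉=3 ⌈2345/763⌉=4 ⌈2641/763⌉=4 ⌈2937/763⌉=4
  n=10: ⌈3233/763⌉=5
s_n = t_(n+1) − t_n for n = 0 … 9 gives
prefix = 0100101001
slide a length-4 window over [0..3] … [6..9] (7 windows); first occurrence of each distinct factor:
  [  0..  3] 0100
  [  1..  4] 1001
  [  2..  5] 0010
  [  3..  6] 0101
  [  4..  7] 1010
  (the other 2 windows repeat one of these)
distinct factors: {0010, 0100, 0101, 1001, 1010}
count = 5  (Sturmian bound for length 4 is 5)


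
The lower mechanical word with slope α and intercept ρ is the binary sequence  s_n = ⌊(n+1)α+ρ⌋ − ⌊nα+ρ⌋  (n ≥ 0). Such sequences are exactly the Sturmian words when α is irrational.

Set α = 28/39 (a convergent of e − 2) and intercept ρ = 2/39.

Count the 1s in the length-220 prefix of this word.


158

#1s = Σ_{n=0}^{219} s_n = Σ_{n=0}^{219} (⌊(n+1)α+ρ⌋ − ⌊nα+ρ⌋)
the sum telescopes: every ⌊nα+ρ⌋ with 0 < n < 220 appears once with + and once with −, leaving ⌊220α+ρ⌋ − ⌊0·α+ρ⌋
220α + ρ = (220·28 + 2) / 39 = 6162/39
ρ = 2/39
⌊6162/39⌋ = 158,  ⌊2/39⌋ = 0
#1s = 158 − 0 = 158


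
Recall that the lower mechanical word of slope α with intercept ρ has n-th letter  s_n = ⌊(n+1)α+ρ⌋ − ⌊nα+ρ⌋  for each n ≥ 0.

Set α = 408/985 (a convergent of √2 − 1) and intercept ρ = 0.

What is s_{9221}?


(n+1)α + ρ = (9222·408) / 985 = 3762576/985
nα + ρ     = (9221·408) / 985 = 3762168/985
⌊3762576/985⌋ = 3819,  ⌊3762168/985⌋ = 3819
s_{9221} = 3819 − 3819 = 0

0


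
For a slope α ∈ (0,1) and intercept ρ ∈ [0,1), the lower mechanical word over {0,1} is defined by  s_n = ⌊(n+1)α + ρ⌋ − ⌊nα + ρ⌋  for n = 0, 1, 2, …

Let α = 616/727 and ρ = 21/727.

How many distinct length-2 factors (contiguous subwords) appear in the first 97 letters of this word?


t_n = ⌊(n·616+21)/727⌋ for n = 0 … 97:
  n=0…9: ⌊21/727⌋=0 ⌊637/727⌋=0 ⌊1253/727⌋=1 ⌊1869/727⌋=2 ⌊2485/727⌋=3 ⌊3101/727⌋=4 ⌊3717/727⌋=5 ⌊4333/727⌋=5 ⌊4949/727⌋=6 ⌊5565/727⌋=7
  n=10…19: ⌊6181/727⌋=8 ⌊6797/727⌋=9 ⌊7413/727⌋=10 ⌊8029/727⌋=11 ⌊8645/727⌋=11 ⌊9261/727⌋=12 ⌊9877/727⌋=13 ⌊10493/727⌋=14 ⌊11109/727⌋=15 ⌊11725/727⌋=16
  n=20…29: ⌊12341/727⌋=16 ⌊12957/727⌋=17 ⌊13573/727⌋=18 ⌊14189/727⌋=19 ⌊14805/727⌋=20 ⌊15421/727⌋=21 ⌊16037/727⌋=22 ⌊16653/727⌋=22 ⌊17269/727⌋=23 ⌊17885/727⌋=24
  n=30…39: ⌊18501/727⌋=25 ⌊19117/727⌋=26 ⌊19733/727⌋=27 ⌊20349/727⌋=27 ⌊20965/727⌋=28 ⌊21581/727⌋=29 ⌊22197/727⌋=30 ⌊22813/727⌋=31 ⌊23429/727⌋=32 ⌊24045/727⌋=33
  n=40…49: ⌊24661/727⌋=33 ⌊25277/727⌋=34 ⌊25893/727⌋=35 ⌊26509/727⌋=36 ⌊27125/727⌋=37 ⌊27741/727⌋=38 ⌊28357/727⌋=39 ⌊28973/727⌋=39 ⌊29589/727⌋=40 ⌊30205/727⌋=41
  n=50…59: ⌊30821/727⌋=42 ⌊31437/727⌋=43 ⌊32053/727⌋=44 ⌊32669/727⌋=44 ⌊33285/727⌋=45 ⌊33901/727⌋=46 ⌊34517/727⌋=47 ⌊35133/727⌋=48 ⌊35749/727⌋=49 ⌊36365/727⌋=50
  n=60…69: ⌊36981/727⌋=50 ⌊37597/727⌋=51 ⌊38213/727⌋=52 ⌊38829/727⌋=53 ⌊39445/727⌋=54 ⌊40061/727⌋=55 ⌊40677/727⌋=55 ⌊41293/727⌋=56 ⌊41909/727⌋=57 ⌊42525/727⌋=58
  n=70…79: ⌊43141/727⌋=59 ⌊43757/727⌋=60 ⌊44373/727⌋=61 ⌊44989/727⌋=61 ⌊45605/727⌋=62 ⌊46221/727⌋=63 ⌊46837/727⌋=64 ⌊47453/727⌋=65 ⌊48069/727⌋=66 ⌊48685/727⌋=66
  n=80…89: ⌊49301/727⌋=67 ⌊49917/727⌋=68 ⌊50533/727⌋=69 ⌊51149/727⌋=70 ⌊51765/727⌋=71 ⌊52381/727⌋=72 ⌊52997/727⌋=72 ⌊53613/727⌋=73 ⌊54229/727⌋=74 ⌊54845/727⌋=75
  n=90…97: ⌊55461/727⌋=76 ⌊56077/727⌋=77 ⌊56693/727⌋=77 ⌊57309/727⌋=78 ⌊57925/727⌋=79 ⌊58541/727⌋=80 ⌊59157/727⌋=81 ⌊59773/727⌋=82
s_n = t_(n+1) − t_n for n = 0 … 96 gives
prefix = 0111110111111011111011111101111101111110111111011111011111101111101111110111110111111011111011111
slide a length-2 window over [0..1] … [95..96] (96 windows); first occurrence of each distinct factor:
  [  0..  1] 01
  [  1..  2] 11
  [  5..  6] 10
  (the other 93 windows repeat one of these)
distinct factors: {01, 10, 11}
count = 3  (Sturmian bound for length 2 is 3)

3


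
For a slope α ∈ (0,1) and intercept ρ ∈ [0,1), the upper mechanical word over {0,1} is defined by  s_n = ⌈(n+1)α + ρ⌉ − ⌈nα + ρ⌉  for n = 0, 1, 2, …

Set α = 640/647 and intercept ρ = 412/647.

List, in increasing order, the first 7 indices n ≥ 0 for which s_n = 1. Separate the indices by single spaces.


n=0: ⌈1052/647⌉−⌈412/647⌉ = 2−1 = 1  ← one
n=1: ⌈1692/647⌉−⌈1052/647⌉ = 3−2 = 1  ← one
n=2: ⌈2332/647⌉−⌈1692/647⌉ = 4−3 = 1  ← one
n=3: ⌈2972/647⌉−⌈2332/647⌉ = 5−4 = 1  ← one
n=4: ⌈3612/647⌉−⌈2972/647⌉ = 6−5 = 1  ← one
n=5: ⌈4252/647⌉−⌈3612/647⌉ = 7−6 = 1  ← one
n=6: ⌈4892/647⌉−⌈4252/647⌉ = 8−7 = 1  ← one
positions of the first 7 ones: 0 1 2 3 4 5 6

0 1 2 3 4 5 6


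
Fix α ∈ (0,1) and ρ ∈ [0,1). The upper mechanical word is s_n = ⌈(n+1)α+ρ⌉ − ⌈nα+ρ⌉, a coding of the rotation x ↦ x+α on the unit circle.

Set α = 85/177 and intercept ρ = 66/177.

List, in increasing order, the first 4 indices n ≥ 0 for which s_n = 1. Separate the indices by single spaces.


n=0: ⌈151/177⌉−⌈66/177⌉ = 1−1 = 0
n=1: ⌈236/177⌉−⌈151/177⌉ = 2−1 = 1  ← one
n=2: ⌈321/177⌉−⌈236/177⌉ = 2−2 = 0
n=3: ⌈406/177⌉−⌈321/177⌉ = 3−2 = 1  ← one
n=4: ⌈491/177⌉−⌈406/177⌉ = 3−3 = 0
n=5: ⌈576/177⌉−⌈491/177⌉ = 4−3 = 1  ← one
n=6: ⌈661/177⌉−⌈576/177⌉ = 4−4 = 0
n=7: ⌈746/177⌉−⌈661/177⌉ = 5−4 = 1  ← one
positions of the first 4 ones: 1 3 5 7

1 3 5 7


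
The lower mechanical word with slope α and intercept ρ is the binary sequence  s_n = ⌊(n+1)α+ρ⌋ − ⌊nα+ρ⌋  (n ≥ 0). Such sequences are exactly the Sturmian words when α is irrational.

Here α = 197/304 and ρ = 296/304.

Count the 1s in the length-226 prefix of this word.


#1s = Σ_{n=0}^{225} s_n = Σ_{n=0}^{225} (⌊(n+1)α+ρ⌋ − ⌊nα+ρ⌋)
the sum telescopes: every ⌊nα+ρ⌋ with 0 < n < 226 appears once with + and once with −, leaving ⌊226α+ρ⌋ − ⌊0·α+ρ⌋
226α + ρ = (226·197 + 296) / 304 = 44818/304
ρ = 296/304
⌊44818/304⌋ = 147,  ⌊296/304⌋ = 0
#1s = 147 − 0 = 147

147


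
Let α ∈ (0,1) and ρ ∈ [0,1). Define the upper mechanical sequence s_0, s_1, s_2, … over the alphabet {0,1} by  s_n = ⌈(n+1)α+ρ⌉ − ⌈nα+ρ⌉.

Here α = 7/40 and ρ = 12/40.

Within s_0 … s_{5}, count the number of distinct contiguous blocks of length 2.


t_n = ⌈(n·7+12)/40⌉ for n = 0 … 6:
  n=0…6: ⌈12/40⌉=1 ⌈19/40⌉=1 ⌈26/40⌉=1 ⌈33/40⌉=1 ⌈40/40⌉=1 ⌈47/40⌉=2 ⌈54/40⌉=2
s_n = t_(n+1) − t_n for n = 0 … 5 gives
prefix = 000010
slide a length-2 window over [0..1] … [4..5] (5 windows); first occurrence of each distinct factor:
  [  0..  1] 00
  [  3..  4] 01
  [  4..  5] 10
  (the other 2 windows repeat one of these)
distinct factors: {00, 01, 10}
count = 3  (Sturmian bound for length 2 is 3)

3


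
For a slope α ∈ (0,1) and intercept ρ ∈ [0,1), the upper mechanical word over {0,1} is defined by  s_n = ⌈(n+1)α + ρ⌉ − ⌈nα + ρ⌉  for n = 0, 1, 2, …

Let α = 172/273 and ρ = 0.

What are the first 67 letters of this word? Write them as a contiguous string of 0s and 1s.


n=0: ⌈(1·172)/273⌉ − ⌈(0·172)/273⌉ = ⌈172/273⌉ − ⌈0/273⌉ = 1 − 0 = 1
n=1: ⌈(2·172)/273⌉ − ⌈(1·172)/273⌉ = ⌈344/273⌉ − ⌈172/273⌉ = 2 − 1 = 1
n=2: ⌈(3·172)/273⌉ − ⌈(2·172)/273⌉ = ⌈516/273⌉ − ⌈344/273⌉ = 2 − 2 = 0
n=3: ⌈(4·172)/273⌉ − ⌈(3·172)/273⌉ = ⌈688/273⌉ − ⌈516/273⌉ = 3 − 2 = 1
n=4: ⌈(5·172)/273⌉ − ⌈(4·172)/273⌉ = ⌈860/273⌉ − ⌈688/273⌉ = 4 − 3 = 1
n=5: ⌈(6·172)/273⌉ − ⌈(5·172)/273⌉ = ⌈1032/273⌉ − ⌈860/273⌉ = 4 − 4 = 0
n=6: ⌈(7·172)/273⌉ − ⌈(6·172)/273⌉ = ⌈1204/273⌉ − ⌈1032/273⌉ = 5 − 4 = 1
n=7: ⌈(8·172)/273⌉ − ⌈(7·172)/273⌉ = ⌈1376/273⌉ − ⌈1204/273⌉ = 6 − 5 = 1
n=8: ⌈(9·172)/273⌉ − ⌈(8·172)/273⌉ = ⌈1548/273⌉ − ⌈1376/273⌉ = 6 − 6 = 0
n=9: ⌈(10·172)/273⌉ − ⌈(9·172)/273⌉ = ⌈1720/273⌉ − ⌈1548/273⌉ = 7 − 6 = 1
n=10: ⌈(11·172)/273⌉ − ⌈(10·172)/273⌉ = ⌈1892/273⌉ − ⌈1720/273⌉ = 7 − 7 = 0
n=11: ⌈(12·172)/273⌉ − ⌈(11·172)/273⌉ = ⌈2064/273⌉ − ⌈1892/273⌉ = 8 − 7 = 1
n=12: ⌈(13·172)/273⌉ − ⌈(12·172)/273⌉ = ⌈2236/273⌉ − ⌈2064/273⌉ = 9 − 8 = 1
n=13: ⌈(14·172)/273⌉ − ⌈(13·172)/273⌉ = ⌈2408/273⌉ − ⌈2236/273⌉ = 9 − 9 = 0
n=14: ⌈(15·172)/273⌉ − ⌈(14·172)/273⌉ = ⌈2580/273⌉ − ⌈2408/273⌉ = 10 − 9 = 1
n=15: ⌈(16·172)/273⌉ − ⌈(15·172)/273⌉ = ⌈2752/273⌉ − ⌈2580/273⌉ = 11 − 10 = 1
n=16: ⌈(17·172)/273⌉ − ⌈(16·172)/273⌉ = ⌈2924/273⌉ − ⌈2752/273⌉ = 11 − 11 = 0
n=17: ⌈(18·172)/273⌉ − ⌈(17·172)/273⌉ = ⌈3096/273⌉ − ⌈2924/273⌉ = 12 − 11 = 1
n=18: ⌈(19·172)/273⌉ − ⌈(18·172)/273⌉ = ⌈3268/273⌉ − ⌈3096/273⌉ = 12 − 12 = 0
n=19: ⌈(20·172)/273⌉ − ⌈(19·172)/273⌉ = ⌈3440/273⌉ − ⌈3268/273⌉ = 13 − 12 = 1
n=20: ⌈(21·172)/273⌉ − ⌈(20·172)/273⌉ = ⌈3612/273⌉ − ⌈3440/273⌉ = 14 − 13 = 1
n=21: ⌈(22·172)/273⌉ − ⌈(21·172)/273⌉ = ⌈3784/273⌉ − ⌈3612/273⌉ = 14 − 14 = 0
n=22: ⌈(23·172)/273⌉ − ⌈(22·172)/273⌉ = ⌈3956/273⌉ − ⌈3784/273⌉ = 15 − 14 = 1
n=23: ⌈(24·172)/273⌉ − ⌈(23·172)/273⌉ = ⌈4128/273⌉ − ⌈3956/273⌉ = 16 − 15 = 1
n=24: ⌈(25·172)/273⌉ − ⌈(24·172)/273⌉ = ⌈4300/273⌉ − ⌈4128/273⌉ = 16 − 16 = 0
n=25: ⌈(26·172)/273⌉ − ⌈(25·172)/273⌉ = ⌈4472/273⌉ − ⌈4300/273⌉ = 17 − 16 = 1
n=26: ⌈(27·172)/273⌉ − ⌈(26·172)/273⌉ = ⌈4644/273⌉ − ⌈4472/273⌉ = 18 − 17 = 1
n=27: ⌈(28·172)/273⌉ − ⌈(27·172)/273⌉ = ⌈4816/273⌉ − ⌈4644/273⌉ = 18 − 18 = 0
n=28: ⌈(29·172)/273⌉ − ⌈(28·172)/273⌉ = ⌈4988/273⌉ − ⌈4816/273⌉ = 19 − 18 = 1
n=29: ⌈(30·172)/273⌉ − ⌈(29·172)/273⌉ = ⌈5160/273⌉ − ⌈4988/273⌉ = 19 − 19 = 0
n=30: ⌈(31·172)/273⌉ − ⌈(30·172)/273⌉ = ⌈5332/273⌉ − ⌈5160/273⌉ = 20 − 19 = 1
n=31: ⌈(32·172)/273⌉ − ⌈(31·172)/273⌉ = ⌈5504/273⌉ − ⌈5332/273⌉ = 21 − 20 = 1
n=32: ⌈(33·172)/273⌉ − ⌈(32·172)/273⌉ = ⌈5676/273⌉ − ⌈5504/273⌉ = 21 − 21 = 0
n=33: ⌈(34·172)/273⌉ − ⌈(33·172)/273⌉ = ⌈5848/273⌉ − ⌈5676/273⌉ = 22 − 21 = 1
n=34: ⌈(35·172)/273⌉ − ⌈(34·172)/273⌉ = ⌈6020/273⌉ − ⌈5848/273⌉ = 23 − 22 = 1
n=35: ⌈(36·172)/273⌉ − ⌈(35·172)/273⌉ = ⌈6192/273⌉ − ⌈6020/273⌉ = 23 − 23 = 0
n=36: ⌈(37·172)/273⌉ − ⌈(36·172)/273⌉ = ⌈6364/273⌉ − ⌈6192/273⌉ = 24 − 23 = 1
n=37: ⌈(38·172)/273⌉ − ⌈(37·172)/273⌉ = ⌈6536/273⌉ − ⌈6364/273⌉ = 24 − 24 = 0
n=38: ⌈(39·172)/273⌉ − ⌈(38·172)/273⌉ = ⌈6708/273⌉ − ⌈6536/273⌉ = 25 − 24 = 1
n=39: ⌈(40·172)/273⌉ − ⌈(39·172)/273⌉ = ⌈6880/273⌉ − ⌈6708/273⌉ = 26 − 25 = 1
n=40: ⌈(41·172)/273⌉ − ⌈(40·172)/273⌉ = ⌈7052/273⌉ − ⌈6880/273⌉ = 26 − 26 = 0
n=41: ⌈(42·172)/273⌉ − ⌈(41·172)/273⌉ = ⌈7224/273⌉ − ⌈7052/273⌉ = 27 − 26 = 1
n=42: ⌈(43·172)/273⌉ − ⌈(42·172)/273⌉ = ⌈7396/273⌉ − ⌈7224/273⌉ = 28 − 27 = 1
n=43: ⌈(44·172)/273⌉ − ⌈(43·172)/273⌉ = ⌈7568/273⌉ − ⌈7396/273⌉ = 28 − 28 = 0
n=44: ⌈(45·172)/273⌉ − ⌈(44·172)/273⌉ = ⌈7740/273⌉ − ⌈7568/273⌉ = 29 − 28 = 1
n=45: ⌈(46·172)/273⌉ − ⌈(45·172)/273⌉ = ⌈7912/273⌉ − ⌈7740/273⌉ = 29 − 29 = 0
n=46: ⌈(47·172)/273⌉ − ⌈(46·172)/273⌉ = ⌈8084/273⌉ − ⌈7912/273⌉ = 30 − 29 = 1
n=47: ⌈(48·172)/273⌉ − ⌈(47·172)/273⌉ = ⌈8256/273⌉ − ⌈8084/273⌉ = 31 − 30 = 1
n=48: ⌈(49·172)/273⌉ − ⌈(48·172)/273⌉ = ⌈8428/273⌉ − ⌈8256/273⌉ = 31 − 31 = 0
n=49: ⌈(50·172)/273⌉ − ⌈(49·172)/273⌉ = ⌈8600/273⌉ − ⌈8428/273⌉ = 32 − 31 = 1
n=50: ⌈(51·172)/273⌉ − ⌈(50·172)/273⌉ = ⌈8772/273⌉ − ⌈8600/273⌉ = 33 − 32 = 1
n=51: ⌈(52·172)/273⌉ − ⌈(51·172)/273⌉ = ⌈8944/273⌉ − ⌈8772/273⌉ = 33 − 33 = 0
n=52: ⌈(53·172)/273⌉ − ⌈(52·172)/273⌉ = ⌈9116/273⌉ − ⌈8944/273⌉ = 34 − 33 = 1
n=53: ⌈(54·172)/273⌉ − ⌈(53·172)/273⌉ = ⌈9288/273⌉ − ⌈9116/273⌉ = 35 − 34 = 1
n=54: ⌈(55·172)/273⌉ − ⌈(54·172)/273⌉ = ⌈9460/273⌉ − ⌈9288/273⌉ = 35 − 35 = 0
n=55: ⌈(56·172)/273⌉ − ⌈(55·172)/273⌉ = ⌈9632/273⌉ − ⌈9460/273⌉ = 36 − 35 = 1
n=56: ⌈(57·172)/273⌉ − ⌈(56·172)/273⌉ = ⌈9804/273⌉ − ⌈9632/273⌉ = 36 − 36 = 0
n=57: ⌈(58·172)/273⌉ − ⌈(57·172)/273⌉ = ⌈9976/273⌉ − ⌈9804/273⌉ = 37 − 36 = 1
n=58: ⌈(59·172)/273⌉ − ⌈(58·172)/273⌉ = ⌈10148/273⌉ − ⌈9976/273⌉ = 38 − 37 = 1
n=59: ⌈(60·172)/273⌉ − ⌈(59·172)/273⌉ = ⌈10320/273⌉ − ⌈10148/273⌉ = 38 − 38 = 0
n=60: ⌈(61·172)/273⌉ − ⌈(60·172)/273⌉ = ⌈10492/273⌉ − ⌈10320/273⌉ = 39 − 38 = 1
n=61: ⌈(62·172)/273⌉ − ⌈(61·172)/273⌉ = ⌈10664/273⌉ − ⌈10492/273⌉ = 40 − 39 = 1
n=62: ⌈(63·172)/273⌉ − ⌈(62·172)/273⌉ = ⌈10836/273⌉ − ⌈10664/273⌉ = 40 − 40 = 0
n=63: ⌈(64·172)/273⌉ − ⌈(63·172)/273⌉ = ⌈11008/273⌉ − ⌈10836/273⌉ = 41 − 40 = 1
n=64: ⌈(65·172)/273⌉ − ⌈(64·172)/273⌉ = ⌈11180/273⌉ − ⌈11008/273⌉ = 41 − 41 = 0
n=65: ⌈(66·172)/273⌉ − ⌈(65·172)/273⌉ = ⌈11352/273⌉ − ⌈11180/273⌉ = 42 − 41 = 1
n=66: ⌈(67·172)/273⌉ − ⌈(66·172)/273⌉ = ⌈11524/273⌉ − ⌈11352/273⌉ = 43 − 42 = 1

1101101101011011010110110110101101101011011010110110110101101101011
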